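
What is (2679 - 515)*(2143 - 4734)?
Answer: -5606924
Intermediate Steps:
(2679 - 515)*(2143 - 4734) = 2164*(-2591) = -5606924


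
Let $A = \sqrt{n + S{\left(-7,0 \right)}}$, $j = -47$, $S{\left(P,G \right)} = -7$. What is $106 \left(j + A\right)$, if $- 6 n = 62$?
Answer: $-4982 + \frac{212 i \sqrt{39}}{3} \approx -4982.0 + 441.31 i$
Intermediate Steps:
$n = - \frac{31}{3}$ ($n = \left(- \frac{1}{6}\right) 62 = - \frac{31}{3} \approx -10.333$)
$A = \frac{2 i \sqrt{39}}{3}$ ($A = \sqrt{- \frac{31}{3} - 7} = \sqrt{- \frac{52}{3}} = \frac{2 i \sqrt{39}}{3} \approx 4.1633 i$)
$106 \left(j + A\right) = 106 \left(-47 + \frac{2 i \sqrt{39}}{3}\right) = -4982 + \frac{212 i \sqrt{39}}{3}$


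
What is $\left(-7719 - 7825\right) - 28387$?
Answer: $-43931$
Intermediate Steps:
$\left(-7719 - 7825\right) - 28387 = -15544 - 28387 = -43931$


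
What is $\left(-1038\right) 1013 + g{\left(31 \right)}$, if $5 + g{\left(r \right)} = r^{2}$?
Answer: $-1050538$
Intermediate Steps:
$g{\left(r \right)} = -5 + r^{2}$
$\left(-1038\right) 1013 + g{\left(31 \right)} = \left(-1038\right) 1013 - \left(5 - 31^{2}\right) = -1051494 + \left(-5 + 961\right) = -1051494 + 956 = -1050538$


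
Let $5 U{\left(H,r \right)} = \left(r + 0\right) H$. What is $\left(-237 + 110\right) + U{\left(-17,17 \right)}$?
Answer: $- \frac{924}{5} \approx -184.8$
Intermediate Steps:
$U{\left(H,r \right)} = \frac{H r}{5}$ ($U{\left(H,r \right)} = \frac{\left(r + 0\right) H}{5} = \frac{r H}{5} = \frac{H r}{5}$)
$\left(-237 + 110\right) + U{\left(-17,17 \right)} = \left(-237 + 110\right) + \frac{1}{5} \left(-17\right) 17 = -127 - \frac{289}{5} = - \frac{924}{5}$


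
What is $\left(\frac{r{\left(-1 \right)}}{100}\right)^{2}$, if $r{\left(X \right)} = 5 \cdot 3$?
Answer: $\frac{9}{400} \approx 0.0225$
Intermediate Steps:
$r{\left(X \right)} = 15$
$\left(\frac{r{\left(-1 \right)}}{100}\right)^{2} = \left(\frac{15}{100}\right)^{2} = \left(15 \cdot \frac{1}{100}\right)^{2} = \left(\frac{3}{20}\right)^{2} = \frac{9}{400}$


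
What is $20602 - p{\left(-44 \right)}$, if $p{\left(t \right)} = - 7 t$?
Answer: $20294$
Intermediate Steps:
$20602 - p{\left(-44 \right)} = 20602 - \left(-7\right) \left(-44\right) = 20602 - 308 = 20294$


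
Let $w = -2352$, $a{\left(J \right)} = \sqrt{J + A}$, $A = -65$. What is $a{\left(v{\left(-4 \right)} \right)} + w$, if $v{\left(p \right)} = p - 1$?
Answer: $-2352 + i \sqrt{70} \approx -2352.0 + 8.3666 i$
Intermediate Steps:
$v{\left(p \right)} = -1 + p$
$a{\left(J \right)} = \sqrt{-65 + J}$ ($a{\left(J \right)} = \sqrt{J - 65} = \sqrt{-65 + J}$)
$a{\left(v{\left(-4 \right)} \right)} + w = \sqrt{-65 - 5} - 2352 = \sqrt{-70} - 2352 = i \sqrt{70} - 2352 = -2352 + i \sqrt{70}$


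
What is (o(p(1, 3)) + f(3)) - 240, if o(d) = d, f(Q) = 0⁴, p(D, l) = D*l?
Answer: -237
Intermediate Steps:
f(Q) = 0
(o(p(1, 3)) + f(3)) - 240 = (1*3 + 0) - 240 = (3 + 0) - 240 = 3 - 240 = -237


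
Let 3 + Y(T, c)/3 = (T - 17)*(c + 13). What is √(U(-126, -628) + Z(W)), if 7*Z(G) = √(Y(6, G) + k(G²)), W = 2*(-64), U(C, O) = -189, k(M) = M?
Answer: √(-9261 + 7*√20170)/7 ≈ 12.989*I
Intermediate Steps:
W = -128
Y(T, c) = -9 + 3*(-17 + T)*(13 + c) (Y(T, c) = -9 + 3*((T - 17)*(c + 13)) = -9 + 3*((-17 + T)*(13 + c)) = -9 + 3*(-17 + T)*(13 + c))
Z(G) = √(-438 + G² - 33*G)/7 (Z(G) = √((-672 - 51*G + 39*6 + 3*6*G) + G²)/7 = √((-672 - 51*G + 234 + 18*G) + G²)/7 = √((-438 - 33*G) + G²)/7 = √(-438 + G² - 33*G)/7)
√(U(-126, -628) + Z(W)) = √(-189 + √(-438 + (-128)² - 33*(-128))/7) = √(-189 + √(-438 + 16384 + 4224)/7) = √(-189 + √20170/7)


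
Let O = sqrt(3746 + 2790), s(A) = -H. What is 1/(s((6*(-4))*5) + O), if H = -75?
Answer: -75/911 + 2*sqrt(1634)/911 ≈ 0.0064166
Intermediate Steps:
s(A) = 75 (s(A) = -1*(-75) = 75)
O = 2*sqrt(1634) (O = sqrt(6536) = 2*sqrt(1634) ≈ 80.846)
1/(s((6*(-4))*5) + O) = 1/(75 + 2*sqrt(1634))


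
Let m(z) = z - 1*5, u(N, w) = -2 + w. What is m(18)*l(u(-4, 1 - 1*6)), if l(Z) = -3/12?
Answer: -13/4 ≈ -3.2500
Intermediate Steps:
m(z) = -5 + z (m(z) = z - 5 = -5 + z)
l(Z) = -¼ (l(Z) = -3*1/12 = -¼)
m(18)*l(u(-4, 1 - 1*6)) = (-5 + 18)*(-¼) = 13*(-¼) = -13/4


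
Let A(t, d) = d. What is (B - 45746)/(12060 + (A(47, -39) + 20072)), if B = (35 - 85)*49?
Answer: -48196/32093 ≈ -1.5018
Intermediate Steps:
B = -2450 (B = -50*49 = -2450)
(B - 45746)/(12060 + (A(47, -39) + 20072)) = (-2450 - 45746)/(12060 + (-39 + 20072)) = -48196/(12060 + 20033) = -48196/32093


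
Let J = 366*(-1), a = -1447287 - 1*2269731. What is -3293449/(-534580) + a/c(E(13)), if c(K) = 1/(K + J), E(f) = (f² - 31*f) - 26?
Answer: 1243889223300889/534580 ≈ 2.3269e+9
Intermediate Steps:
a = -3717018 (a = -1447287 - 2269731 = -3717018)
E(f) = -26 + f² - 31*f
J = -366
c(K) = 1/(-366 + K) (c(K) = 1/(K - 366) = 1/(-366 + K))
-3293449/(-534580) + a/c(E(13)) = -3293449/(-534580) - 3717018/(1/(-366 + (-26 + 13² - 31*13))) = -3293449*(-1/534580) - 3717018/(1/(-366 + (-26 + 169 - 403))) = 3293449/534580 - 3717018/(1/(-366 - 260)) = 3293449/534580 - 3717018/(1/(-626)) = 3293449/534580 - 3717018/(-1/626) = 3293449/534580 - 3717018*(-626) = 3293449/534580 + 2326853268 = 1243889223300889/534580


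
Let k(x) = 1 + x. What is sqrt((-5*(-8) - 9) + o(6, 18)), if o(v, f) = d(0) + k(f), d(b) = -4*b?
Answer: 5*sqrt(2) ≈ 7.0711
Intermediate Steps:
o(v, f) = 1 + f (o(v, f) = -4*0 + (1 + f) = 0 + (1 + f) = 1 + f)
sqrt((-5*(-8) - 9) + o(6, 18)) = sqrt((-5*(-8) - 9) + (1 + 18)) = sqrt((40 - 9) + 19) = sqrt(31 + 19) = sqrt(50) = 5*sqrt(2)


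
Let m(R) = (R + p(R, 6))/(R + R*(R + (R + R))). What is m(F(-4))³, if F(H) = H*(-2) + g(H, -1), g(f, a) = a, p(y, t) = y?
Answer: 1/1331 ≈ 0.00075131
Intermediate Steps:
F(H) = -1 - 2*H (F(H) = H*(-2) - 1 = -2*H - 1 = -1 - 2*H)
m(R) = 2*R/(R + 3*R²) (m(R) = (R + R)/(R + R*(R + (R + R))) = (2*R)/(R + R*(R + 2*R)) = (2*R)/(R + R*(3*R)) = (2*R)/(R + 3*R²) = 2*R/(R + 3*R²))
m(F(-4))³ = (2/(1 + 3*(-1 - 2*(-4))))³ = (2/(1 + 3*(-1 + 8)))³ = (2/(1 + 3*7))³ = (2/(1 + 21))³ = (2/22)³ = (2*(1/22))³ = (1/11)³ = 1/1331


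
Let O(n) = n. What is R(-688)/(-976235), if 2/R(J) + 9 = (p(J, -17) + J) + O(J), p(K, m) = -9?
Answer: 1/680435795 ≈ 1.4696e-9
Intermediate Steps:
R(J) = 2/(-18 + 2*J) (R(J) = 2/(-9 + ((-9 + J) + J)) = 2/(-9 + (-9 + 2*J)) = 2/(-18 + 2*J))
R(-688)/(-976235) = 1/(-9 - 688*(-976235)) = -1/976235/(-697) = -1/697*(-1/976235) = 1/680435795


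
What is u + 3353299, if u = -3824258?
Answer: -470959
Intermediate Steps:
u + 3353299 = -3824258 + 3353299 = -470959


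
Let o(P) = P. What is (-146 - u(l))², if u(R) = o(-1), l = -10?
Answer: 21025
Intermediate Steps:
u(R) = -1
(-146 - u(l))² = (-146 - 1*(-1))² = (-146 + 1)² = (-145)² = 21025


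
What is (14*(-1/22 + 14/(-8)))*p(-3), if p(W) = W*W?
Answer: -4977/22 ≈ -226.23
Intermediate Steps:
p(W) = W²
(14*(-1/22 + 14/(-8)))*p(-3) = (14*(-1/22 + 14/(-8)))*(-3)² = (14*(-1*1/22 + 14*(-⅛)))*9 = (14*(-1/22 - 7/4))*9 = (14*(-79/44))*9 = -553/22*9 = -4977/22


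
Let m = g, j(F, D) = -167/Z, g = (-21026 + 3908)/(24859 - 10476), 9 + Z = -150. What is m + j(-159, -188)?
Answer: -319801/2286897 ≈ -0.13984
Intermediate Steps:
Z = -159 (Z = -9 - 150 = -159)
g = -17118/14383 ≈ -1.1902
j(F, D) = 167/159 (j(F, D) = -167/(-159) = -167*(-1/159) = 167/159)
m = -17118/14383 ≈ -1.1902
m + j(-159, -188) = -17118/14383 + 167/159 = -319801/2286897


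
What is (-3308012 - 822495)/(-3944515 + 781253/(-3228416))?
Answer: 13334994886912/12734536119493 ≈ 1.0472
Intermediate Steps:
(-3308012 - 822495)/(-3944515 + 781253/(-3228416)) = -4130507/(-3944515 + 781253*(-1/3228416)) = -4130507/(-3944515 - 781253/3228416) = -4130507/(-12734536119493/3228416) = -4130507*(-3228416/12734536119493) = 13334994886912/12734536119493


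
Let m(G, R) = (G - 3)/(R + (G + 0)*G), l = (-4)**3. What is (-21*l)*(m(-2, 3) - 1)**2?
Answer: 27648/7 ≈ 3949.7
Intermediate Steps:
l = -64
m(G, R) = (-3 + G)/(R + G**2) (m(G, R) = (-3 + G)/(R + G*G) = (-3 + G)/(R + G**2))
(-21*l)*(m(-2, 3) - 1)**2 = (-21*(-64))*((-3 - 2)/(3 + (-2)**2) - 1)**2 = 1344*(-5/(3 + 4) - 1)**2 = 1344*(-5/7 - 1)**2 = 1344*(-12/7)**2 = 1344*(144/49) = 27648/7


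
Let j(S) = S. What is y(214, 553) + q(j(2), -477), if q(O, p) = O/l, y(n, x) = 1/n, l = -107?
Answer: -3/214 ≈ -0.014019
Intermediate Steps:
q(O, p) = -O/107 (q(O, p) = O/(-107) = O*(-1/107) = -O/107)
y(214, 553) + q(j(2), -477) = 1/214 - 1/107*2 = 1/214 - 2/107 = -3/214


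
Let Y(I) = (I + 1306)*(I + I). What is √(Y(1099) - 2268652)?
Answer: 3*√335282 ≈ 1737.1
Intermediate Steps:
Y(I) = 2*I*(1306 + I) (Y(I) = (1306 + I)*(2*I) = 2*I*(1306 + I))
√(Y(1099) - 2268652) = √(2*1099*(1306 + 1099) - 2268652) = √(2*1099*2405 - 2268652) = √(5286190 - 2268652) = √3017538 = 3*√335282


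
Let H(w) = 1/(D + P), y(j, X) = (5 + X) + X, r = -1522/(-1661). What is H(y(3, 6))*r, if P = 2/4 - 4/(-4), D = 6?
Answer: 3044/24915 ≈ 0.12218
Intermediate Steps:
r = 1522/1661 (r = -1522*(-1/1661) = 1522/1661 ≈ 0.91632)
P = 3/2 (P = 2*(¼) - 4*(-¼) = ½ + 1 = 3/2 ≈ 1.5000)
y(j, X) = 5 + 2*X
H(w) = 2/15 (H(w) = 1/(6 + 3/2) = 1/(15/2) = 2/15)
H(y(3, 6))*r = (2/15)*(1522/1661) = 3044/24915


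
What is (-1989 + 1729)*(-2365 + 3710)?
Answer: -349700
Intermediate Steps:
(-1989 + 1729)*(-2365 + 3710) = -260*1345 = -349700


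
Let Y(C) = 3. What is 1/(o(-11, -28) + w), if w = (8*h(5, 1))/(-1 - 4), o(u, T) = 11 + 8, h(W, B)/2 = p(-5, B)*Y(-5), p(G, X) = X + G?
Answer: 5/287 ≈ 0.017422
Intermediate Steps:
p(G, X) = G + X
h(W, B) = -30 + 6*B (h(W, B) = 2*((-5 + B)*3) = 2*(-15 + 3*B) = -30 + 6*B)
o(u, T) = 19
w = 192/5 (w = (8*(-30 + 6*1))/(-1 - 4) = (8*(-30 + 6))/(-5) = (8*(-24))*(-⅕) = -192*(-⅕) = 192/5 ≈ 38.400)
1/(o(-11, -28) + w) = 1/(19 + 192/5) = 1/(287/5) = 5/287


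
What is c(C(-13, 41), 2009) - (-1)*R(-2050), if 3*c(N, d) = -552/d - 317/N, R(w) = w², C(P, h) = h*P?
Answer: 329270085857/78351 ≈ 4.2025e+6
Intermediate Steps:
C(P, h) = P*h
c(N, d) = -184/d - 317/(3*N) (c(N, d) = (-552/d - 317/N)/3 = -184/d - 317/(3*N))
c(C(-13, 41), 2009) - (-1)*R(-2050) = (-184/2009 - 317/(3*((-13*41)))) - (-1)*(-2050)² = (-184*1/2009 - 317/3/(-533)) - (-1)*4202500 = (-184/2009 - 317/3*(-1/533)) - 1*(-4202500) = (-184/2009 + 317/1599) + 4202500 = 8357/78351 + 4202500 = 329270085857/78351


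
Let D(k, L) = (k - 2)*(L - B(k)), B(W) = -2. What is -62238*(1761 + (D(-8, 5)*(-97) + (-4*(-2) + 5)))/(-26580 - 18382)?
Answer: 266503116/22481 ≈ 11855.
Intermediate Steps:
D(k, L) = (-2 + k)*(2 + L) (D(k, L) = (k - 2)*(L - 1*(-2)) = (-2 + k)*(L + 2) = (-2 + k)*(2 + L))
-62238*(1761 + (D(-8, 5)*(-97) + (-4*(-2) + 5)))/(-26580 - 18382) = -62238*(1761 + ((-4 - 2*5 + 2*(-8) + 5*(-8))*(-97) + (-4*(-2) + 5)))/(-26580 - 18382) = -(-266098569/22481 - 31119*(8 + 5)/22481) = -62238/((-44962/(1761 + (-70*(-97) + 13)))) = -62238/((-44962/(1761 + (6790 + 13)))) = -62238/((-44962/(1761 + 6803))) = -62238/((-44962/8564)) = -62238/((-44962*1/8564)) = -62238/(-22481/4282) = -62238*(-4282/22481) = 266503116/22481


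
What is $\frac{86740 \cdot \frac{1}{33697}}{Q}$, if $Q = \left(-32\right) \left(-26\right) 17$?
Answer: $\frac{21685}{119152592} \approx 0.00018199$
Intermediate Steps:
$Q = 14144$ ($Q = 832 \cdot 17 = 14144$)
$\frac{86740 \cdot \frac{1}{33697}}{Q} = \frac{86740 \cdot \frac{1}{33697}}{14144} = 86740 \cdot \frac{1}{33697} \cdot \frac{1}{14144} = \frac{86740}{33697} \cdot \frac{1}{14144} = \frac{21685}{119152592}$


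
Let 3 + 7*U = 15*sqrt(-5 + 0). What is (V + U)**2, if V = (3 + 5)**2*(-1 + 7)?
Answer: 7208100/49 + 80550*I*sqrt(5)/49 ≈ 1.471e+5 + 3675.8*I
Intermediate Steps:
U = -3/7 + 15*I*sqrt(5)/7 (U = -3/7 + (15*sqrt(-5 + 0))/7 = -3/7 + (15*sqrt(-5))/7 = -3/7 + (15*(I*sqrt(5)))/7 = -3/7 + (15*I*sqrt(5))/7 = -3/7 + 15*I*sqrt(5)/7 ≈ -0.42857 + 4.7916*I)
V = 384 (V = 8**2*6 = 64*6 = 384)
(V + U)**2 = (384 + (-3/7 + 15*I*sqrt(5)/7))**2 = (2685/7 + 15*I*sqrt(5)/7)**2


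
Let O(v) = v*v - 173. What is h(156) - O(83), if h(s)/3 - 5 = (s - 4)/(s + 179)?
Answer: -2244379/335 ≈ -6699.6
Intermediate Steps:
h(s) = 15 + 3*(-4 + s)/(179 + s) (h(s) = 15 + 3*((s - 4)/(s + 179)) = 15 + 3*((-4 + s)/(179 + s)) = 15 + 3*(-4 + s)/(179 + s))
O(v) = -173 + v**2 (O(v) = v**2 - 173 = -173 + v**2)
h(156) - O(83) = 9*(297 + 2*156)/(179 + 156) - (-173 + 83**2) = 9*(297 + 312)/335 - (-173 + 6889) = 9*(1/335)*609 - 1*6716 = 5481/335 - 6716 = -2244379/335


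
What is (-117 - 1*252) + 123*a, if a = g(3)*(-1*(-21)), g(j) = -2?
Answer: -5535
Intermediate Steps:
a = -42 (a = -(-2)*(-21) = -2*21 = -42)
(-117 - 1*252) + 123*a = (-117 - 1*252) + 123*(-42) = (-117 - 252) - 5166 = -369 - 5166 = -5535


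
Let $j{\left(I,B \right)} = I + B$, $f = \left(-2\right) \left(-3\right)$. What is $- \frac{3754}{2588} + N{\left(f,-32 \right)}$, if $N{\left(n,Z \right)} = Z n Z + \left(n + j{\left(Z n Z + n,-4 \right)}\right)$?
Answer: $\frac{15909147}{1294} \approx 12295.0$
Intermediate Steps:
$f = 6$
$j{\left(I,B \right)} = B + I$
$N{\left(n,Z \right)} = -4 + 2 n + 2 n Z^{2}$ ($N{\left(n,Z \right)} = Z n Z - \left(4 - 2 n - Z n Z\right) = n Z^{2} - \left(4 - 2 n - n Z^{2}\right) = n Z^{2} + \left(n + \left(-4 + n + n Z^{2}\right)\right) = n Z^{2} + \left(-4 + 2 n + n Z^{2}\right) = -4 + 2 n + 2 n Z^{2}$)
$- \frac{3754}{2588} + N{\left(f,-32 \right)} = - \frac{3754}{2588} + \left(-4 + 2 \cdot 6 + 2 \cdot 6 \left(-32\right)^{2}\right) = \left(-3754\right) \frac{1}{2588} + \left(-4 + 12 + 2 \cdot 6 \cdot 1024\right) = - \frac{1877}{1294} + \left(-4 + 12 + 12288\right) = - \frac{1877}{1294} + 12296 = \frac{15909147}{1294}$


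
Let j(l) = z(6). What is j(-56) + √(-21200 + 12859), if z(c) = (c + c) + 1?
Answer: 13 + I*√8341 ≈ 13.0 + 91.329*I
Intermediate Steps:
z(c) = 1 + 2*c (z(c) = 2*c + 1 = 1 + 2*c)
j(l) = 13 (j(l) = 1 + 2*6 = 1 + 12 = 13)
j(-56) + √(-21200 + 12859) = 13 + √(-21200 + 12859) = 13 + √(-8341) = 13 + I*√8341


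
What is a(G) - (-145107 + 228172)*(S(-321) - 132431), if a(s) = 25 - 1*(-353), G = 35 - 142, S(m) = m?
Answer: 11027045258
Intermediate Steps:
G = -107
a(s) = 378 (a(s) = 25 + 353 = 378)
a(G) - (-145107 + 228172)*(S(-321) - 132431) = 378 - (-145107 + 228172)*(-321 - 132431) = 378 - 83065*(-132752) = 378 - 1*(-11027044880) = 378 + 11027044880 = 11027045258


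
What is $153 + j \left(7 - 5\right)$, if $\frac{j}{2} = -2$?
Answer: $145$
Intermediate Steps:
$j = -4$ ($j = 2 \left(-2\right) = -4$)
$153 + j \left(7 - 5\right) = 153 - 4 \left(7 - 5\right) = 153 - 8 = 145$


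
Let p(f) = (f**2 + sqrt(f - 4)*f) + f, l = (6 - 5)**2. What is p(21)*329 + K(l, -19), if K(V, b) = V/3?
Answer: 455995/3 + 6909*sqrt(17) ≈ 1.8049e+5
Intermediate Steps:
l = 1 (l = 1**2 = 1)
K(V, b) = V/3 (K(V, b) = V*(1/3) = V/3)
p(f) = f + f**2 + f*sqrt(-4 + f) (p(f) = (f**2 + sqrt(-4 + f)*f) + f = (f**2 + f*sqrt(-4 + f)) + f = f + f**2 + f*sqrt(-4 + f))
p(21)*329 + K(l, -19) = (21*(1 + 21 + sqrt(-4 + 21)))*329 + (1/3)*1 = (21*(1 + 21 + sqrt(17)))*329 + 1/3 = (21*(22 + sqrt(17)))*329 + 1/3 = (462 + 21*sqrt(17))*329 + 1/3 = (151998 + 6909*sqrt(17)) + 1/3 = 455995/3 + 6909*sqrt(17)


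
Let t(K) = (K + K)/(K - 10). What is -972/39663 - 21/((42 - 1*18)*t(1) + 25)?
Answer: -94671/86671 ≈ -1.0923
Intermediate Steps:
t(K) = 2*K/(-10 + K) (t(K) = (2*K)/(-10 + K) = 2*K/(-10 + K))
-972/39663 - 21/((42 - 1*18)*t(1) + 25) = -972/39663 - 21/((42 - 1*18)*(2*1/(-10 + 1)) + 25) = -972*1/39663 - 21/((42 - 18)*(2*1/(-9)) + 25) = -36/1469 - 21/(24*(2*1*(-1/9)) + 25) = -36/1469 - 21/(24*(-2/9) + 25) = -36/1469 - 21/(-16/3 + 25) = -36/1469 - 21/59/3 = -36/1469 - 21*3/59 = -36/1469 - 63/59 = -94671/86671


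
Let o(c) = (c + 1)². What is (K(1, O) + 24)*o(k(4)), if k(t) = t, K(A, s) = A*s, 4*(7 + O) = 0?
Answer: 425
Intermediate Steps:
O = -7 (O = -7 + (¼)*0 = -7 + 0 = -7)
o(c) = (1 + c)²
(K(1, O) + 24)*o(k(4)) = (1*(-7) + 24)*(1 + 4)² = (-7 + 24)*5² = 17*25 = 425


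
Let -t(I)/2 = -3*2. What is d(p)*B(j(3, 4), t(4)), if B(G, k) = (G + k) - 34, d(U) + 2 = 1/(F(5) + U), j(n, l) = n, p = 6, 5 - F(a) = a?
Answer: 209/6 ≈ 34.833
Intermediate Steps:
F(a) = 5 - a
t(I) = 12 (t(I) = -(-6)*2 = -2*(-6) = 12)
d(U) = -2 + 1/U (d(U) = -2 + 1/((5 - 1*5) + U) = -2 + 1/((5 - 5) + U) = -2 + 1/(0 + U) = -2 + 1/U)
B(G, k) = -34 + G + k
d(p)*B(j(3, 4), t(4)) = (-2 + 1/6)*(-34 + 3 + 12) = (-2 + ⅙)*(-19) = -11/6*(-19) = 209/6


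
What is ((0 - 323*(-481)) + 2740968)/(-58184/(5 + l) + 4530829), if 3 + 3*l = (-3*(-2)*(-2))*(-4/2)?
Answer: 8688993/13577941 ≈ 0.63993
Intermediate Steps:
l = 7 (l = -1 + ((-3*(-2)*(-2))*(-4/2))/3 = -1 + ((6*(-2))*(-4*½))/3 = -1 + (-12*(-2))/3 = -1 + (⅓)*24 = -1 + 8 = 7)
((0 - 323*(-481)) + 2740968)/(-58184/(5 + l) + 4530829) = ((0 - 323*(-481)) + 2740968)/(-58184/(5 + 7) + 4530829) = ((0 + 155363) + 2740968)/(-58184/12 + 4530829) = (155363 + 2740968)/(-58184*1/12 + 4530829) = 2896331/(-14546/3 + 4530829) = 2896331/(13577941/3) = 2896331*(3/13577941) = 8688993/13577941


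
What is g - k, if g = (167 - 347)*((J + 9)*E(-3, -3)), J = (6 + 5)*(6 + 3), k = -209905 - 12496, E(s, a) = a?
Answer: 280721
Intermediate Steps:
k = -222401
J = 99 (J = 11*9 = 99)
g = 58320 (g = (167 - 347)*((99 + 9)*(-3)) = -19440*(-3) = -180*(-324) = 58320)
g - k = 58320 - 1*(-222401) = 58320 + 222401 = 280721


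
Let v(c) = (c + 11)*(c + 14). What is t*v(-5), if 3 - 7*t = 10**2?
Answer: -5238/7 ≈ -748.29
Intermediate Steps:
v(c) = (11 + c)*(14 + c)
t = -97/7 (t = 3/7 - 1/7*10**2 = 3/7 - 1/7*100 = 3/7 - 100/7 = -97/7 ≈ -13.857)
t*v(-5) = -97*(154 + (-5)**2 + 25*(-5))/7 = -97*(154 + 25 - 125)/7 = -97/7*54 = -5238/7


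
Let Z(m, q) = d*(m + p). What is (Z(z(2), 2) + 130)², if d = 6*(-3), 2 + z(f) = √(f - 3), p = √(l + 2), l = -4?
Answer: 4*(83 - 9*I - 9*I*√2)² ≈ 25668.0 - 14427.0*I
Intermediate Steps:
p = I*√2 (p = √(-4 + 2) = √(-2) = I*√2 ≈ 1.4142*I)
z(f) = -2 + √(-3 + f) (z(f) = -2 + √(f - 3) = -2 + √(-3 + f))
d = -18
Z(m, q) = -18*m - 18*I*√2 (Z(m, q) = -18*(m + I*√2) = -18*m - 18*I*√2)
(Z(z(2), 2) + 130)² = ((-18*(-2 + √(-3 + 2)) - 18*I*√2) + 130)² = ((-18*(-2 + √(-1)) - 18*I*√2) + 130)² = ((-18*(-2 + I) - 18*I*√2) + 130)² = (((36 - 18*I) - 18*I*√2) + 130)² = ((36 - 18*I - 18*I*√2) + 130)² = (166 - 18*I - 18*I*√2)²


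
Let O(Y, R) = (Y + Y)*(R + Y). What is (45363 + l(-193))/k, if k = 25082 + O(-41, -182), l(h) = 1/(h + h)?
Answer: 17510117/16740048 ≈ 1.0460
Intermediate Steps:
l(h) = 1/(2*h)
O(Y, R) = 2*Y*(R + Y) (O(Y, R) = (2*Y)*(R + Y) = 2*Y*(R + Y))
k = 43368 (k = 25082 + 2*(-41)*(-182 - 41) = 25082 + 2*(-41)*(-223) = 25082 + 18286 = 43368)
(45363 + l(-193))/k = (45363 + (1/2)/(-193))/43368 = (45363 + (1/2)*(-1/193))*(1/43368) = (45363 - 1/386)*(1/43368) = (17510117/386)*(1/43368) = 17510117/16740048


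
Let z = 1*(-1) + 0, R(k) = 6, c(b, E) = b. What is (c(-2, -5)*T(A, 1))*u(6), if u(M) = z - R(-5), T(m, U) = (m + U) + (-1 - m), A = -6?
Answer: 0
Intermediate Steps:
T(m, U) = -1 + U (T(m, U) = (U + m) + (-1 - m) = -1 + U)
z = -1 (z = -1 + 0 = -1)
u(M) = -7 (u(M) = -1 - 1*6 = -1 - 6 = -7)
(c(-2, -5)*T(A, 1))*u(6) = -2*(-1 + 1)*(-7) = -2*0*(-7) = 0*(-7) = 0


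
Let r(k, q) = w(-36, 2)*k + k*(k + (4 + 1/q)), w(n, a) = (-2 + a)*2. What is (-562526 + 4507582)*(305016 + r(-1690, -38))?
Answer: 236441443787104/19 ≈ 1.2444e+13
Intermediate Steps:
w(n, a) = -4 + 2*a
r(k, q) = k*(4 + k + 1/q) (r(k, q) = (-4 + 2*2)*k + k*(k + (4 + 1/q)) = (-4 + 4)*k + k*(4 + k + 1/q) = 0*k + k*(4 + k + 1/q) = 0 + k*(4 + k + 1/q) = k*(4 + k + 1/q))
(-562526 + 4507582)*(305016 + r(-1690, -38)) = (-562526 + 4507582)*(305016 - 1690*(1 - 38*(4 - 1690))/(-38)) = 3945056*(305016 - 1690*(-1/38)*(1 - 38*(-1686))) = 3945056*(305016 - 1690*(-1/38)*(1 + 64068)) = 3945056*(305016 - 1690*(-1/38)*64069) = 3945056*(305016 + 54138305/19) = 3945056*(59933609/19) = 236441443787104/19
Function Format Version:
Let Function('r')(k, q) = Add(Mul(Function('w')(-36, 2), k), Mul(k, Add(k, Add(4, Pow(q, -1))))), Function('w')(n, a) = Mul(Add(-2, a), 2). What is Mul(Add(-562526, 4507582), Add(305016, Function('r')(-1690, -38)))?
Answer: Rational(236441443787104, 19) ≈ 1.2444e+13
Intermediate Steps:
Function('w')(n, a) = Add(-4, Mul(2, a))
Function('r')(k, q) = Mul(k, Add(4, k, Pow(q, -1))) (Function('r')(k, q) = Add(Mul(Add(-4, Mul(2, 2)), k), Mul(k, Add(k, Add(4, Pow(q, -1))))) = Add(Mul(Add(-4, 4), k), Mul(k, Add(4, k, Pow(q, -1)))) = Add(Mul(0, k), Mul(k, Add(4, k, Pow(q, -1)))) = Add(0, Mul(k, Add(4, k, Pow(q, -1)))) = Mul(k, Add(4, k, Pow(q, -1))))
Mul(Add(-562526, 4507582), Add(305016, Function('r')(-1690, -38))) = Mul(Add(-562526, 4507582), Add(305016, Mul(-1690, Pow(-38, -1), Add(1, Mul(-38, Add(4, -1690)))))) = Mul(3945056, Add(305016, Mul(-1690, Rational(-1, 38), Add(1, Mul(-38, -1686))))) = Mul(3945056, Add(305016, Mul(-1690, Rational(-1, 38), Add(1, 64068)))) = Mul(3945056, Add(305016, Mul(-1690, Rational(-1, 38), 64069))) = Mul(3945056, Add(305016, Rational(54138305, 19))) = Mul(3945056, Rational(59933609, 19)) = Rational(236441443787104, 19)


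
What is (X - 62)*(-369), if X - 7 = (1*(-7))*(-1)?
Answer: 17712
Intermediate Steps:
X = 14 (X = 7 + (1*(-7))*(-1) = 7 - 7*(-1) = 7 + 7 = 14)
(X - 62)*(-369) = (14 - 62)*(-369) = -48*(-369) = 17712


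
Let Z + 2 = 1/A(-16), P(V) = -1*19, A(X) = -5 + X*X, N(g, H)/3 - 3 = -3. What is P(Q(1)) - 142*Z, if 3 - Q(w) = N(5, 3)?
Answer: 66373/251 ≈ 264.43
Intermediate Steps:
N(g, H) = 0 (N(g, H) = 9 + 3*(-3) = 9 - 9 = 0)
Q(w) = 3 (Q(w) = 3 - 1*0 = 3 + 0 = 3)
A(X) = -5 + X²
P(V) = -19
Z = -501/251 (Z = -2 + 1/(-5 + (-16)²) = -2 + 1/(-5 + 256) = -2 + 1/251 = -501/251 ≈ -1.9960)
P(Q(1)) - 142*Z = -19 - 142*(-501/251) = -19 + 71142/251 = 66373/251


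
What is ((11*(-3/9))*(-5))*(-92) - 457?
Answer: -6431/3 ≈ -2143.7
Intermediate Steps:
((11*(-3/9))*(-5))*(-92) - 457 = ((11*(-3*⅑))*(-5))*(-92) - 457 = ((11*(-⅓))*(-5))*(-92) - 457 = -11/3*(-5)*(-92) - 457 = (55/3)*(-92) - 457 = -5060/3 - 457 = -6431/3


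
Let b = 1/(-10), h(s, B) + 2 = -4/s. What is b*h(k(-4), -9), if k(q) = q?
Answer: ⅒ ≈ 0.10000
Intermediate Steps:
h(s, B) = -2 - 4/s
b = -⅒ ≈ -0.10000
b*h(k(-4), -9) = -(-2 - 4/(-4))/10 = -(-2 - 4*(-¼))/10 = -(-2 + 1)/10 = -⅒*(-1) = ⅒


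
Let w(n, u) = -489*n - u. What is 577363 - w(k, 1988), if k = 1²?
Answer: 579840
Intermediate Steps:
k = 1
w(n, u) = -u - 489*n
577363 - w(k, 1988) = 577363 - (-1*1988 - 489*1) = 577363 - (-1988 - 489) = 577363 - 1*(-2477) = 577363 + 2477 = 579840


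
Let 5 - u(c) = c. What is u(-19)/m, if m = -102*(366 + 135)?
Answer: -4/8517 ≈ -0.00046965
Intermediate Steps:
u(c) = 5 - c
m = -51102 (m = -102*501 = -51102)
u(-19)/m = (5 - 1*(-19))/(-51102) = (5 + 19)*(-1/51102) = 24*(-1/51102) = -4/8517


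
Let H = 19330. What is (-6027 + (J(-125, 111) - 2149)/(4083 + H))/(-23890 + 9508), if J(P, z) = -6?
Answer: 70556153/168362883 ≈ 0.41907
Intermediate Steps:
(-6027 + (J(-125, 111) - 2149)/(4083 + H))/(-23890 + 9508) = (-6027 + (-6 - 2149)/(4083 + 19330))/(-23890 + 9508) = (-6027 - 2155/23413)/(-14382) = (-6027 - 2155*1/23413)*(-1/14382) = (-6027 - 2155/23413)*(-1/14382) = -141112306/23413*(-1/14382) = 70556153/168362883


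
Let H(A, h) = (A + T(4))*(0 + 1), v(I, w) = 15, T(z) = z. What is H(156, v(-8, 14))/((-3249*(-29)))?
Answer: 160/94221 ≈ 0.0016981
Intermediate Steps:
H(A, h) = 4 + A (H(A, h) = (A + 4)*(0 + 1) = (4 + A)*1 = 4 + A)
H(156, v(-8, 14))/((-3249*(-29))) = (4 + 156)/((-3249*(-29))) = 160/94221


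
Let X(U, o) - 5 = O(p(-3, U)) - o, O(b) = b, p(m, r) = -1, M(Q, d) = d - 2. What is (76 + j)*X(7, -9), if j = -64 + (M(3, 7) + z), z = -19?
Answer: -26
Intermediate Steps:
M(Q, d) = -2 + d
X(U, o) = 4 - o (X(U, o) = 5 + (-1 - o) = 4 - o)
j = -78 (j = -64 + ((-2 + 7) - 19) = -64 + (5 - 19) = -64 - 14 = -78)
(76 + j)*X(7, -9) = (76 - 78)*(4 - 1*(-9)) = -2*(4 + 9) = -2*13 = -26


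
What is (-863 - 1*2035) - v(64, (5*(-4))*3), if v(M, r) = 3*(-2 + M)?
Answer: -3084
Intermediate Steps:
v(M, r) = -6 + 3*M
(-863 - 1*2035) - v(64, (5*(-4))*3) = (-863 - 1*2035) - (-6 + 3*64) = (-863 - 2035) - (-6 + 192) = -2898 - 1*186 = -2898 - 186 = -3084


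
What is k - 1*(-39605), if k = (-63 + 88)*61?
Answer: 41130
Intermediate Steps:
k = 1525 (k = 25*61 = 1525)
k - 1*(-39605) = 1525 - 1*(-39605) = 1525 + 39605 = 41130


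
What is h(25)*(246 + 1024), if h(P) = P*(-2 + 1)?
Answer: -31750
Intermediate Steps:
h(P) = -P (h(P) = P*(-1) = -P)
h(25)*(246 + 1024) = (-1*25)*(246 + 1024) = -25*1270 = -31750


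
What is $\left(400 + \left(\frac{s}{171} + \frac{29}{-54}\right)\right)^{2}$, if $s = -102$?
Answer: $\frac{167474922169}{1052676} \approx 1.5909 \cdot 10^{5}$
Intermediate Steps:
$\left(400 + \left(\frac{s}{171} + \frac{29}{-54}\right)\right)^{2} = \left(400 + \left(- \frac{102}{171} + \frac{29}{-54}\right)\right)^{2} = \left(400 + \left(\left(-102\right) \frac{1}{171} + 29 \left(- \frac{1}{54}\right)\right)\right)^{2} = \left(400 - \frac{1163}{1026}\right)^{2} = \left(\frac{409237}{1026}\right)^{2} = \frac{167474922169}{1052676}$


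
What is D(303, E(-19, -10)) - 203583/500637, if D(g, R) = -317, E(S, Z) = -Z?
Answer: -52968504/166879 ≈ -317.41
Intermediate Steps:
D(303, E(-19, -10)) - 203583/500637 = -317 - 203583/500637 = -317 - 1*67861/166879 = -317 - 67861/166879 = -52968504/166879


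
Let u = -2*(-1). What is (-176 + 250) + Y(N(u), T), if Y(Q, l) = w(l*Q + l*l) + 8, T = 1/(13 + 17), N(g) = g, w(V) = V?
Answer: 73861/900 ≈ 82.068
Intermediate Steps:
u = 2
T = 1/30 ≈ 0.033333
Y(Q, l) = 8 + l**2 + Q*l (Y(Q, l) = (l*Q + l*l) + 8 = (Q*l + l**2) + 8 = (l**2 + Q*l) + 8 = 8 + l**2 + Q*l)
(-176 + 250) + Y(N(u), T) = (-176 + 250) + (8 + (2 + 1/30)/30) = 74 + (8 + (1/30)*(61/30)) = 74 + (8 + 61/900) = 74 + 7261/900 = 73861/900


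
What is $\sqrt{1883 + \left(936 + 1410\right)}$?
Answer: $\sqrt{4229} \approx 65.031$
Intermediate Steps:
$\sqrt{1883 + \left(936 + 1410\right)} = \sqrt{1883 + 2346} = \sqrt{4229}$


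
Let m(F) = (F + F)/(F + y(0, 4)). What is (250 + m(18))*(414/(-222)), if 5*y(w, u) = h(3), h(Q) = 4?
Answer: -22080/47 ≈ -469.79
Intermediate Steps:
y(w, u) = ⅘ (y(w, u) = (⅕)*4 = ⅘)
m(F) = 2*F/(⅘ + F) (m(F) = (F + F)/(F + ⅘) = (2*F)/(⅘ + F) = 2*F/(⅘ + F))
(250 + m(18))*(414/(-222)) = (250 + 10*18/(4 + 5*18))*(414/(-222)) = (250 + 10*18/(4 + 90))*(414*(-1/222)) = (250 + 10*18/94)*(-69/37) = (250 + 10*18*(1/94))*(-69/37) = (250 + 90/47)*(-69/37) = (11840/47)*(-69/37) = -22080/47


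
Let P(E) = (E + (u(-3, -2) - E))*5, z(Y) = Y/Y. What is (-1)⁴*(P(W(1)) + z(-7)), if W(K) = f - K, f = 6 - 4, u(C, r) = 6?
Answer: 31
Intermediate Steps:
f = 2
z(Y) = 1
W(K) = 2 - K
P(E) = 30 (P(E) = (E + (6 - E))*5 = 6*5 = 30)
(-1)⁴*(P(W(1)) + z(-7)) = (-1)⁴*(30 + 1) = 1*31 = 31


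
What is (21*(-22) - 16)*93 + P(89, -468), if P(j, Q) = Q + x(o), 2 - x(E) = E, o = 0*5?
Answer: -44920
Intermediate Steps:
o = 0
x(E) = 2 - E
P(j, Q) = 2 + Q (P(j, Q) = Q + (2 - 1*0) = Q + (2 + 0) = Q + 2 = 2 + Q)
(21*(-22) - 16)*93 + P(89, -468) = (21*(-22) - 16)*93 + (2 - 468) = (-462 - 16)*93 - 466 = -478*93 - 466 = -44454 - 466 = -44920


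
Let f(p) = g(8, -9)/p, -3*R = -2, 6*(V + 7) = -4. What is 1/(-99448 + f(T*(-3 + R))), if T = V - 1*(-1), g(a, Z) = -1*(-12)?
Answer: -35/3480653 ≈ -1.0056e-5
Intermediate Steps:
g(a, Z) = 12
V = -23/3 (V = -7 + (⅙)*(-4) = -7 - ⅔ = -23/3 ≈ -7.6667)
R = ⅔ (R = -⅓*(-2) = ⅔ ≈ 0.66667)
T = -20/3 (T = -23/3 - 1*(-1) = -23/3 + 1 = -20/3 ≈ -6.6667)
f(p) = 12/p
1/(-99448 + f(T*(-3 + R))) = 1/(-99448 + 12/((-20*(-3 + ⅔)/3))) = 1/(-99448 + 12/((-20/3*(-7/3)))) = 1/(-99448 + 12/(140/9)) = 1/(-99448 + 12*(9/140)) = 1/(-99448 + 27/35) = 1/(-3480653/35) = -35/3480653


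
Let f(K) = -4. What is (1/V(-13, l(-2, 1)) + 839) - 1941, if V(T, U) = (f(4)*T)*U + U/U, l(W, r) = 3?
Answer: -173013/157 ≈ -1102.0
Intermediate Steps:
V(T, U) = 1 - 4*T*U (V(T, U) = (-4*T)*U + U/U = -4*T*U + 1 = 1 - 4*T*U)
(1/V(-13, l(-2, 1)) + 839) - 1941 = (1/(1 - 4*(-13)*3) + 839) - 1941 = (1/(1 + 156) + 839) - 1941 = (1/157 + 839) - 1941 = 131724/157 - 1941 = -173013/157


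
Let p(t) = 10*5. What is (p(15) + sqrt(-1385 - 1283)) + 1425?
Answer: 1475 + 2*I*sqrt(667) ≈ 1475.0 + 51.653*I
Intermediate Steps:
p(t) = 50
(p(15) + sqrt(-1385 - 1283)) + 1425 = (50 + sqrt(-1385 - 1283)) + 1425 = (50 + sqrt(-2668)) + 1425 = (50 + 2*I*sqrt(667)) + 1425 = 1475 + 2*I*sqrt(667)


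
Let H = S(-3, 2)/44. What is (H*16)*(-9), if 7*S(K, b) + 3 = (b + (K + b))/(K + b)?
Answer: 144/77 ≈ 1.8701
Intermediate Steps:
S(K, b) = -3/7 + (K + 2*b)/(7*(K + b)) (S(K, b) = -3/7 + ((b + (K + b))/(K + b))/7 = -3/7 + ((K + 2*b)/(K + b))/7 = -3/7 + (K + 2*b)/(7*(K + b)))
H = -1/77 (H = ((-1*2 - 2*(-3))/(7*(-3 + 2)))/44 = ((⅐)*(-2 + 6)/(-1))*(1/44) = ((⅐)*(-1)*4)*(1/44) = -4/7*1/44 = -1/77 ≈ -0.012987)
(H*16)*(-9) = -1/77*16*(-9) = -16/77*(-9) = 144/77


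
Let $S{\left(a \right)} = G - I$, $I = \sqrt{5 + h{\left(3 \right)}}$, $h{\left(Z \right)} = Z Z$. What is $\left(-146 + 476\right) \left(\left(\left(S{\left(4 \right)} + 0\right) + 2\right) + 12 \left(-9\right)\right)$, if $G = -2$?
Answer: $-35640 - 330 \sqrt{14} \approx -36875.0$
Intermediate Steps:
$h{\left(Z \right)} = Z^{2}$
$I = \sqrt{14}$ ($I = \sqrt{5 + 3^{2}} = \sqrt{5 + 9} = \sqrt{14} \approx 3.7417$)
$S{\left(a \right)} = -2 - \sqrt{14}$
$\left(-146 + 476\right) \left(\left(\left(S{\left(4 \right)} + 0\right) + 2\right) + 12 \left(-9\right)\right) = \left(-146 + 476\right) \left(\left(\left(\left(-2 - \sqrt{14}\right) + 0\right) + 2\right) + 12 \left(-9\right)\right) = 330 \left(\left(\left(-2 - \sqrt{14}\right) + 2\right) - 108\right) = 330 \left(- \sqrt{14} - 108\right) = 330 \left(-108 - \sqrt{14}\right) = -35640 - 330 \sqrt{14}$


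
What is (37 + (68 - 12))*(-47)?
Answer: -4371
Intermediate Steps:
(37 + (68 - 12))*(-47) = (37 + 56)*(-47) = 93*(-47) = -4371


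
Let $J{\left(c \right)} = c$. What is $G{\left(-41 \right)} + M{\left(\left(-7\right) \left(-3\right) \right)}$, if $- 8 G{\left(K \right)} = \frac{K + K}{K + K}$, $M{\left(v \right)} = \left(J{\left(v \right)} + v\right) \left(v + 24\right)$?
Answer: $\frac{15119}{8} \approx 1889.9$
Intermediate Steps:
$M{\left(v \right)} = 2 v \left(24 + v\right)$ ($M{\left(v \right)} = \left(v + v\right) \left(v + 24\right) = 2 v \left(24 + v\right)$)
$G{\left(K \right)} = - \frac{1}{8}$ ($G{\left(K \right)} = - \frac{\left(K + K\right) \frac{1}{K + K}}{8} = - \frac{2 K \frac{1}{2 K}}{8} = \left(- \frac{1}{8}\right) 1 = - \frac{1}{8}$)
$G{\left(-41 \right)} + M{\left(\left(-7\right) \left(-3\right) \right)} = - \frac{1}{8} + 2 \left(\left(-7\right) \left(-3\right)\right) \left(24 - -21\right) = - \frac{1}{8} + 2 \cdot 21 \left(24 + 21\right) = - \frac{1}{8} + 2 \cdot 21 \cdot 45 = - \frac{1}{8} + 1890 = \frac{15119}{8}$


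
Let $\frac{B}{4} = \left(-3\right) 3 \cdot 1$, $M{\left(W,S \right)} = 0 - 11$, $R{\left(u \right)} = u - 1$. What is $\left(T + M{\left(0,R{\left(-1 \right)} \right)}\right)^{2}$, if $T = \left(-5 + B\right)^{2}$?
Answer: $2788900$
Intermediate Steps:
$R{\left(u \right)} = -1 + u$ ($R{\left(u \right)} = u - 1 = -1 + u$)
$M{\left(W,S \right)} = -11$
$B = -36$ ($B = 4 \left(-3\right) 3 \cdot 1 = 4 \left(\left(-9\right) 1\right) = 4 \left(-9\right) = -36$)
$T = 1681$ ($T = \left(-5 - 36\right)^{2} = \left(-41\right)^{2} = 1681$)
$\left(T + M{\left(0,R{\left(-1 \right)} \right)}\right)^{2} = \left(1681 - 11\right)^{2} = 1670^{2} = 2788900$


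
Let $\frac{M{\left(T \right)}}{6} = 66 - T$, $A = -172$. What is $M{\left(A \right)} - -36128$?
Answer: $37556$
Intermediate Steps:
$M{\left(T \right)} = 396 - 6 T$ ($M{\left(T \right)} = 6 \left(66 - T\right) = 396 - 6 T$)
$M{\left(A \right)} - -36128 = \left(396 - -1032\right) - -36128 = \left(396 + 1032\right) + 36128 = 1428 + 36128 = 37556$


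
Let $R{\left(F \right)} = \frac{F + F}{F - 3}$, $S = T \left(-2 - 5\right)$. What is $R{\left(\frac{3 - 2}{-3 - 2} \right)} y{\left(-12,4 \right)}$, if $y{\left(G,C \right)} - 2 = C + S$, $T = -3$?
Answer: $\frac{27}{8} \approx 3.375$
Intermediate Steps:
$S = 21$ ($S = - 3 \left(-2 - 5\right) = \left(-3\right) \left(-7\right) = 21$)
$y{\left(G,C \right)} = 23 + C$ ($y{\left(G,C \right)} = 2 + \left(C + 21\right) = 2 + \left(21 + C\right) = 23 + C$)
$R{\left(F \right)} = \frac{2 F}{-3 + F}$
$R{\left(\frac{3 - 2}{-3 - 2} \right)} y{\left(-12,4 \right)} = \frac{2 \frac{3 - 2}{-3 - 2}}{-3 + \frac{3 - 2}{-3 - 2}} \left(23 + 4\right) = \frac{2 \cdot 1 \frac{1}{-5}}{-3 + 1 \frac{1}{-5}} \cdot 27 = \frac{2 \cdot 1 \left(- \frac{1}{5}\right)}{-3 + 1 \left(- \frac{1}{5}\right)} 27 = 2 \left(- \frac{1}{5}\right) \frac{1}{-3 - \frac{1}{5}} \cdot 27 = 2 \left(- \frac{1}{5}\right) \frac{1}{- \frac{16}{5}} \cdot 27 = 2 \left(- \frac{1}{5}\right) \left(- \frac{5}{16}\right) 27 = \frac{1}{8} \cdot 27 = \frac{27}{8}$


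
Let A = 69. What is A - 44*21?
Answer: -855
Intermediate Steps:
A - 44*21 = 69 - 44*21 = 69 - 924 = -855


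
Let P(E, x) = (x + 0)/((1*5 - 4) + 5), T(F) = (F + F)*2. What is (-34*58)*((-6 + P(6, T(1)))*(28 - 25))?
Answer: 31552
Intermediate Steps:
T(F) = 4*F (T(F) = (2*F)*2 = 4*F)
P(E, x) = x/6 (P(E, x) = x/((5 - 4) + 5) = x/(1 + 5) = x/6)
(-34*58)*((-6 + P(6, T(1)))*(28 - 25)) = (-34*58)*((-6 + (4*1)/6)*(28 - 25)) = -1972*(-6 + (⅙)*4)*3 = -1972*(-6 + ⅔)*3 = -(-31552)*3/3 = -1972*(-16) = 31552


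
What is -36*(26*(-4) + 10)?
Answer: 3384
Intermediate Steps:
-36*(26*(-4) + 10) = -36*(-104 + 10) = -36*(-94) = 3384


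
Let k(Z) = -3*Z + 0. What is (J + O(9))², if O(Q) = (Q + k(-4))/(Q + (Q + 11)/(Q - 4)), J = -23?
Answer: 77284/169 ≈ 457.30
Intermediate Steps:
k(Z) = -3*Z
O(Q) = (12 + Q)/(Q + (11 + Q)/(-4 + Q)) (O(Q) = (Q - 3*(-4))/(Q + (Q + 11)/(Q - 4)) = (Q + 12)/(Q + (11 + Q)/(-4 + Q)) = (12 + Q)/(Q + (11 + Q)/(-4 + Q)))
(J + O(9))² = (-23 + (-48 + 9² + 8*9)/(11 + 9² - 3*9))² = (-23 + (-48 + 81 + 72)/(11 + 81 - 27))² = (-23 + 105/65)² = (-23 + (1/65)*105)² = (-23 + 21/13)² = (-278/13)² = 77284/169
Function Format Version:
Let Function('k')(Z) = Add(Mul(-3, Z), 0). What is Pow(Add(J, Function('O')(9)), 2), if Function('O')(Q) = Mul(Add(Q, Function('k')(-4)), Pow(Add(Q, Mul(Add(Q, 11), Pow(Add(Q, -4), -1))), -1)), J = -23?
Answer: Rational(77284, 169) ≈ 457.30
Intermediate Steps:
Function('k')(Z) = Mul(-3, Z)
Function('O')(Q) = Mul(Pow(Add(Q, Mul(Pow(Add(-4, Q), -1), Add(11, Q))), -1), Add(12, Q)) (Function('O')(Q) = Mul(Add(Q, Mul(-3, -4)), Pow(Add(Q, Mul(Add(Q, 11), Pow(Add(Q, -4), -1))), -1)) = Mul(Add(Q, 12), Pow(Add(Q, Mul(Add(11, Q), Pow(Add(-4, Q), -1))), -1)) = Mul(Add(12, Q), Pow(Add(Q, Mul(Pow(Add(-4, Q), -1), Add(11, Q))), -1)) = Mul(Pow(Add(Q, Mul(Pow(Add(-4, Q), -1), Add(11, Q))), -1), Add(12, Q)))
Pow(Add(J, Function('O')(9)), 2) = Pow(Add(-23, Mul(Pow(Add(11, Pow(9, 2), Mul(-3, 9)), -1), Add(-48, Pow(9, 2), Mul(8, 9)))), 2) = Pow(Add(-23, Mul(Pow(Add(11, 81, -27), -1), Add(-48, 81, 72))), 2) = Pow(Add(-23, Mul(Pow(65, -1), 105)), 2) = Pow(Add(-23, Mul(Rational(1, 65), 105)), 2) = Pow(Add(-23, Rational(21, 13)), 2) = Pow(Rational(-278, 13), 2) = Rational(77284, 169)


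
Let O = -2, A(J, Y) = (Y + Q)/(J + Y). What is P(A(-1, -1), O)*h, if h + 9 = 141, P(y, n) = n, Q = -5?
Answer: -264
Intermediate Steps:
A(J, Y) = (-5 + Y)/(J + Y) (A(J, Y) = (Y - 5)/(J + Y) = (-5 + Y)/(J + Y))
h = 132 (h = -9 + 141 = 132)
P(A(-1, -1), O)*h = -2*132 = -264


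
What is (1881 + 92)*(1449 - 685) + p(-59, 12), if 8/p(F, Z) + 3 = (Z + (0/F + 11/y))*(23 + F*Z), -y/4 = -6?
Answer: 308840926772/204887 ≈ 1.5074e+6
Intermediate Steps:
y = 24 (y = -4*(-6) = 24)
p(F, Z) = 8/(-3 + (23 + F*Z)*(11/24 + Z)) (p(F, Z) = 8/(-3 + (Z + (0/F + 11/24))*(23 + F*Z)) = 8/(-3 + (Z + (0 + 11*(1/24)))*(23 + F*Z)) = 8/(-3 + (Z + (0 + 11/24))*(23 + F*Z)) = 8/(-3 + (Z + 11/24)*(23 + F*Z)) = 8/(-3 + (11/24 + Z)*(23 + F*Z)) = 8/(-3 + (23 + F*Z)*(11/24 + Z)))
(1881 + 92)*(1449 - 685) + p(-59, 12) = (1881 + 92)*(1449 - 685) + 192/(181 + 552*12 + 11*(-59)*12 + 24*(-59)*12²) = 1973*764 + 192/(181 + 6624 - 7788 + 24*(-59)*144) = 1507372 + 192/(181 + 6624 - 7788 - 203904) = 1507372 + 192/(-204887) = 1507372 + 192*(-1/204887) = 1507372 - 192/204887 = 308840926772/204887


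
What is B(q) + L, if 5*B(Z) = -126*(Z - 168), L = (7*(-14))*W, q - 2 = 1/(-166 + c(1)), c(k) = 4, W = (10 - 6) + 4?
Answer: 152971/45 ≈ 3399.4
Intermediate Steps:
W = 8 (W = 4 + 4 = 8)
q = 323/162 (q = 2 + 1/(-166 + 4) = 2 + 1/(-162) = 2 - 1/162 = 323/162 ≈ 1.9938)
L = -784 (L = (7*(-14))*8 = -98*8 = -784)
B(Z) = 21168/5 - 126*Z/5 (B(Z) = (-126*(Z - 168))/5 = (-126*(-168 + Z))/5 = (21168 - 126*Z)/5 = 21168/5 - 126*Z/5)
B(q) + L = (21168/5 - 126/5*323/162) - 784 = (21168/5 - 2261/45) - 784 = 188251/45 - 784 = 152971/45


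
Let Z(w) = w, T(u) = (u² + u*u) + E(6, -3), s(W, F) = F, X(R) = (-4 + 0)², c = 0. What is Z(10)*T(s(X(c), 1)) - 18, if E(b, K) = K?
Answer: -28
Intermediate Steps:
X(R) = 16 (X(R) = (-4)² = 16)
T(u) = -3 + 2*u² (T(u) = (u² + u*u) - 3 = (u² + u²) - 3 = 2*u² - 3 = -3 + 2*u²)
Z(10)*T(s(X(c), 1)) - 18 = 10*(-3 + 2*1²) - 18 = 10*(-3 + 2*1) - 18 = 10*(-3 + 2) - 18 = 10*(-1) - 18 = -10 - 18 = -28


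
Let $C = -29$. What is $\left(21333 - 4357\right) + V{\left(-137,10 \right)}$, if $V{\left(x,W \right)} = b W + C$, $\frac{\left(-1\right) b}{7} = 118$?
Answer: $8687$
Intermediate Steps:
$b = -826$ ($b = \left(-7\right) 118 = -826$)
$V{\left(x,W \right)} = -29 - 826 W$ ($V{\left(x,W \right)} = - 826 W - 29 = -29 - 826 W$)
$\left(21333 - 4357\right) + V{\left(-137,10 \right)} = \left(21333 - 4357\right) - 8289 = 16976 - 8289 = 8687$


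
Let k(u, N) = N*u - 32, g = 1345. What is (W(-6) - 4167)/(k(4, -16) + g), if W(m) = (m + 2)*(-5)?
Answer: -4147/1249 ≈ -3.3203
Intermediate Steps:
k(u, N) = -32 + N*u
W(m) = -10 - 5*m (W(m) = (2 + m)*(-5) = -10 - 5*m)
(W(-6) - 4167)/(k(4, -16) + g) = ((-10 - 5*(-6)) - 4167)/((-32 - 16*4) + 1345) = ((-10 + 30) - 4167)/((-32 - 64) + 1345) = (20 - 4167)/(-96 + 1345) = -4147/1249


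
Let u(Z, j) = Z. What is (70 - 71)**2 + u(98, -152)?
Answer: 99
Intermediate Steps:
(70 - 71)**2 + u(98, -152) = (70 - 71)**2 + 98 = (-1)**2 + 98 = 1 + 98 = 99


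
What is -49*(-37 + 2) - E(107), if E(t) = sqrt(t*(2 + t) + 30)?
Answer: 1715 - sqrt(11693) ≈ 1606.9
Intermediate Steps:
E(t) = sqrt(30 + t*(2 + t))
-49*(-37 + 2) - E(107) = -49*(-37 + 2) - sqrt(30 + 107**2 + 2*107) = -49*(-35) - sqrt(30 + 11449 + 214) = 1715 - sqrt(11693)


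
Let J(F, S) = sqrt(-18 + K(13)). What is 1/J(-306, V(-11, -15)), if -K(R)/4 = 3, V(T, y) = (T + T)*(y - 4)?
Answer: -I*sqrt(30)/30 ≈ -0.18257*I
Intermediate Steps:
V(T, y) = 2*T*(-4 + y) (V(T, y) = (2*T)*(-4 + y) = 2*T*(-4 + y))
K(R) = -12 (K(R) = -4*3 = -12)
J(F, S) = I*sqrt(30) (J(F, S) = sqrt(-18 - 12) = sqrt(-30) = I*sqrt(30))
1/J(-306, V(-11, -15)) = 1/(I*sqrt(30)) = -I*sqrt(30)/30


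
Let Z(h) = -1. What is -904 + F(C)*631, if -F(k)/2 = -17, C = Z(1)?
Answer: 20550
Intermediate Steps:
C = -1
F(k) = 34 (F(k) = -2*(-17) = 34)
-904 + F(C)*631 = -904 + 34*631 = -904 + 21454 = 20550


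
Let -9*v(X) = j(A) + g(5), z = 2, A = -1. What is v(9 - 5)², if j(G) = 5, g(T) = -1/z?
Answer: ¼ ≈ 0.25000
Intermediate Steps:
g(T) = -½ (g(T) = -1/2 = -1*½ = -½)
v(X) = -½ (v(X) = -(5 - ½)/9 = -⅑*9/2 = -½)
v(9 - 5)² = (-½)² = ¼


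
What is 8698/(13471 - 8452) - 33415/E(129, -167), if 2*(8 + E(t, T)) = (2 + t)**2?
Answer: -12419504/5736717 ≈ -2.1649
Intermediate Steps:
E(t, T) = -8 + (2 + t)**2/2
8698/(13471 - 8452) - 33415/E(129, -167) = 8698/(13471 - 8452) - 33415/(-8 + (2 + 129)**2/2) = 8698/5019 - 33415/(-8 + (1/2)*131**2) = 8698*(1/5019) - 33415/(-8 + (1/2)*17161) = 8698/5019 - 33415/(-8 + 17161/2) = 8698/5019 - 33415/17145/2 = 8698/5019 - 33415*2/17145 = 8698/5019 - 13366/3429 = -12419504/5736717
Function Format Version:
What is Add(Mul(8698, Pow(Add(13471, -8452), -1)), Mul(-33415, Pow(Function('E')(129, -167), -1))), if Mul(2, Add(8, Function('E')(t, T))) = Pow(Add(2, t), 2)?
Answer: Rational(-12419504, 5736717) ≈ -2.1649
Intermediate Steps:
Function('E')(t, T) = Add(-8, Mul(Rational(1, 2), Pow(Add(2, t), 2)))
Add(Mul(8698, Pow(Add(13471, -8452), -1)), Mul(-33415, Pow(Function('E')(129, -167), -1))) = Add(Mul(8698, Pow(Add(13471, -8452), -1)), Mul(-33415, Pow(Add(-8, Mul(Rational(1, 2), Pow(Add(2, 129), 2))), -1))) = Add(Mul(8698, Pow(5019, -1)), Mul(-33415, Pow(Add(-8, Mul(Rational(1, 2), Pow(131, 2))), -1))) = Add(Mul(8698, Rational(1, 5019)), Mul(-33415, Pow(Add(-8, Mul(Rational(1, 2), 17161)), -1))) = Add(Rational(8698, 5019), Mul(-33415, Pow(Add(-8, Rational(17161, 2)), -1))) = Add(Rational(8698, 5019), Mul(-33415, Pow(Rational(17145, 2), -1))) = Add(Rational(8698, 5019), Mul(-33415, Rational(2, 17145))) = Add(Rational(8698, 5019), Rational(-13366, 3429)) = Rational(-12419504, 5736717)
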